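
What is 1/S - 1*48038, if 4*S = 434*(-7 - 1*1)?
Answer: -41696985/868 ≈ -48038.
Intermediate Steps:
S = -868 (S = (434*(-7 - 1*1))/4 = (434*(-7 - 1))/4 = (434*(-8))/4 = (1/4)*(-3472) = -868)
1/S - 1*48038 = 1/(-868) - 1*48038 = -1/868 - 48038 = -41696985/868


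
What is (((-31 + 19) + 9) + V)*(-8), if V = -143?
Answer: 1168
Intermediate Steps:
(((-31 + 19) + 9) + V)*(-8) = (((-31 + 19) + 9) - 143)*(-8) = ((-12 + 9) - 143)*(-8) = (-3 - 143)*(-8) = -146*(-8) = 1168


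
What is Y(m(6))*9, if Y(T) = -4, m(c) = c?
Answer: -36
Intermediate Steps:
Y(m(6))*9 = -4*9 = -36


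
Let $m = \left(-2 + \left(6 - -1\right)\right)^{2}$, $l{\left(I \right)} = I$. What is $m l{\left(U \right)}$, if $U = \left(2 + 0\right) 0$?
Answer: $0$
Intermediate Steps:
$U = 0$ ($U = 2 \cdot 0 = 0$)
$m = 25$ ($m = \left(-2 + \left(6 + 1\right)\right)^{2} = \left(-2 + 7\right)^{2} = 5^{2} = 25$)
$m l{\left(U \right)} = 25 \cdot 0 = 0$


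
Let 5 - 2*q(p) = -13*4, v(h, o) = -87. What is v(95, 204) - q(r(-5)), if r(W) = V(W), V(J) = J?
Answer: -231/2 ≈ -115.50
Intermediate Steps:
r(W) = W
q(p) = 57/2 (q(p) = 5/2 - (-13)*4/2 = 5/2 - 1/2*(-52) = 5/2 + 26 = 57/2)
v(95, 204) - q(r(-5)) = -87 - 1*57/2 = -87 - 57/2 = -231/2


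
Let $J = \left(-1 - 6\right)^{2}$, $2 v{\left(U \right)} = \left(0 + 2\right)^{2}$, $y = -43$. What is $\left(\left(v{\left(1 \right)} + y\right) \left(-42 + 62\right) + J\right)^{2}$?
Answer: $594441$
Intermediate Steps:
$v{\left(U \right)} = 2$ ($v{\left(U \right)} = \frac{\left(0 + 2\right)^{2}}{2} = \frac{2^{2}}{2} = \frac{1}{2} \cdot 4 = 2$)
$J = 49$ ($J = \left(-7\right)^{2} = 49$)
$\left(\left(v{\left(1 \right)} + y\right) \left(-42 + 62\right) + J\right)^{2} = \left(\left(2 - 43\right) \left(-42 + 62\right) + 49\right)^{2} = \left(\left(-41\right) 20 + 49\right)^{2} = \left(-820 + 49\right)^{2} = \left(-771\right)^{2} = 594441$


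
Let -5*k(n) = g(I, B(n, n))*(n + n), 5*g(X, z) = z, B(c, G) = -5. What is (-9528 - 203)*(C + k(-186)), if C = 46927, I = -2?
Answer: -2279613253/5 ≈ -4.5592e+8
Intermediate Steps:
g(X, z) = z/5
k(n) = 2*n/5 (k(n) = -(⅕)*(-5)*(n + n)/5 = -(-1)*2*n/5 = -(-2)*n/5 = 2*n/5)
(-9528 - 203)*(C + k(-186)) = (-9528 - 203)*(46927 + (⅖)*(-186)) = -9731*(46927 - 372/5) = -9731*234263/5 = -2279613253/5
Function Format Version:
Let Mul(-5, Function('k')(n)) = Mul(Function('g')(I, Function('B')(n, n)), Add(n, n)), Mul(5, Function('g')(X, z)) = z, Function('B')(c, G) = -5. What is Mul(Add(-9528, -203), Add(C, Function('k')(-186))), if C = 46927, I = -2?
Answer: Rational(-2279613253, 5) ≈ -4.5592e+8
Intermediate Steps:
Function('g')(X, z) = Mul(Rational(1, 5), z)
Function('k')(n) = Mul(Rational(2, 5), n) (Function('k')(n) = Mul(Rational(-1, 5), Mul(Mul(Rational(1, 5), -5), Add(n, n))) = Mul(Rational(-1, 5), Mul(-1, Mul(2, n))) = Mul(Rational(-1, 5), Mul(-2, n)) = Mul(Rational(2, 5), n))
Mul(Add(-9528, -203), Add(C, Function('k')(-186))) = Mul(Add(-9528, -203), Add(46927, Mul(Rational(2, 5), -186))) = Mul(-9731, Add(46927, Rational(-372, 5))) = Mul(-9731, Rational(234263, 5)) = Rational(-2279613253, 5)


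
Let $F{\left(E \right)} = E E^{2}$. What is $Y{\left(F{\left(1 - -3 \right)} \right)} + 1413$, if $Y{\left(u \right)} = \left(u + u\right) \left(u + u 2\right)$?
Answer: $25989$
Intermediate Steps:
$F{\left(E \right)} = E^{3}$
$Y{\left(u \right)} = 6 u^{2}$ ($Y{\left(u \right)} = 2 u \left(u + 2 u\right) = 2 u 3 u = 6 u^{2}$)
$Y{\left(F{\left(1 - -3 \right)} \right)} + 1413 = 6 \left(\left(1 - -3\right)^{3}\right)^{2} + 1413 = 6 \left(\left(1 + 3\right)^{3}\right)^{2} + 1413 = 6 \left(4^{3}\right)^{2} + 1413 = 6 \cdot 64^{2} + 1413 = 6 \cdot 4096 + 1413 = 24576 + 1413 = 25989$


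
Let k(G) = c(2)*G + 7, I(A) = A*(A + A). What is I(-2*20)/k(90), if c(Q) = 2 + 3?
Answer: 3200/457 ≈ 7.0022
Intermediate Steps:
c(Q) = 5
I(A) = 2*A² (I(A) = A*(2*A) = 2*A²)
k(G) = 7 + 5*G (k(G) = 5*G + 7 = 7 + 5*G)
I(-2*20)/k(90) = (2*(-2*20)²)/(7 + 5*90) = (2*(-40)²)/(7 + 450) = (2*1600)/457 = 3200*(1/457) = 3200/457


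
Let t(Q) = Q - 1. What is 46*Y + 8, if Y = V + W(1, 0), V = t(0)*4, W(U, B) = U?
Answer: -130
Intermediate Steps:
t(Q) = -1 + Q
V = -4 (V = (-1 + 0)*4 = -1*4 = -4)
Y = -3 (Y = -4 + 1 = -3)
46*Y + 8 = 46*(-3) + 8 = -138 + 8 = -130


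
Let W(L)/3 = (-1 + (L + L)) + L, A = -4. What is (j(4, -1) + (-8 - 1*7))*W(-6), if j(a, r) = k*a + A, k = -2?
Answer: 1539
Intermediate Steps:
j(a, r) = -4 - 2*a (j(a, r) = -2*a - 4 = -4 - 2*a)
W(L) = -3 + 9*L (W(L) = 3*((-1 + (L + L)) + L) = 3*((-1 + 2*L) + L) = 3*(-1 + 3*L) = -3 + 9*L)
(j(4, -1) + (-8 - 1*7))*W(-6) = ((-4 - 2*4) + (-8 - 1*7))*(-3 + 9*(-6)) = ((-4 - 8) + (-8 - 7))*(-3 - 54) = (-12 - 15)*(-57) = -27*(-57) = 1539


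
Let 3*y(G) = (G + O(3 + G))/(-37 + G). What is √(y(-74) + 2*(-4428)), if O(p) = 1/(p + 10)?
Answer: I*√406005891141/6771 ≈ 94.105*I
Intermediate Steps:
O(p) = 1/(10 + p)
y(G) = (G + 1/(13 + G))/(3*(-37 + G)) (y(G) = ((G + 1/(10 + (3 + G)))/(-37 + G))/3 = ((G + 1/(13 + G))/(-37 + G))/3 = (G + 1/(13 + G))/(3*(-37 + G)))
√(y(-74) + 2*(-4428)) = √((1 - 74*(13 - 74))/(3*(-37 - 74)*(13 - 74)) + 2*(-4428)) = √((⅓)*(1 - 74*(-61))/(-111*(-61)) - 8856) = √((⅓)*(-1/111)*(-1/61)*(1 + 4514) - 8856) = √((⅓)*(-1/111)*(-1/61)*4515 - 8856) = √(1505/6771 - 8856) = √(-59962471/6771) = I*√406005891141/6771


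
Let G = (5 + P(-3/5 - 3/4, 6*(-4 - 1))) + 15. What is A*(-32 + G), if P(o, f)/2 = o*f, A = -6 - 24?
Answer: -2070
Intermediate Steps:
A = -30
P(o, f) = 2*f*o (P(o, f) = 2*(o*f) = 2*(f*o) = 2*f*o)
G = 101 (G = (5 + 2*(6*(-4 - 1))*(-3/5 - 3/4)) + 15 = (5 + 2*(6*(-5))*(-3*⅕ - 3*¼)) + 15 = (5 + 2*(-30)*(-⅗ - ¾)) + 15 = (5 + 2*(-30)*(-27/20)) + 15 = (5 + 81) + 15 = 86 + 15 = 101)
A*(-32 + G) = -30*(-32 + 101) = -30*69 = -2070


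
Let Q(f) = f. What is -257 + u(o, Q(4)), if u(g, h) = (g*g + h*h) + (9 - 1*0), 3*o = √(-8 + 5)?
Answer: -697/3 ≈ -232.33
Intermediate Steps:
o = I*√3/3 (o = √(-8 + 5)/3 = √(-3)/3 = (I*√3)/3 = I*√3/3 ≈ 0.57735*I)
u(g, h) = 9 + g² + h² (u(g, h) = (g² + h²) + (9 + 0) = (g² + h²) + 9 = 9 + g² + h²)
-257 + u(o, Q(4)) = -257 + (9 + (I*√3/3)² + 4²) = -257 + (9 - ⅓ + 16) = -257 + 74/3 = -697/3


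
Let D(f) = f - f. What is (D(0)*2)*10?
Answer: 0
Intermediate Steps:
D(f) = 0
(D(0)*2)*10 = (0*2)*10 = 0*10 = 0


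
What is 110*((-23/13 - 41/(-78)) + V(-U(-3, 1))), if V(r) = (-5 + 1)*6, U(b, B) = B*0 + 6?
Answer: -108295/39 ≈ -2776.8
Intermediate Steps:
U(b, B) = 6 (U(b, B) = 0 + 6 = 6)
V(r) = -24 (V(r) = -4*6 = -24)
110*((-23/13 - 41/(-78)) + V(-U(-3, 1))) = 110*((-23/13 - 41/(-78)) - 24) = 110*((-23*1/13 - 41*(-1/78)) - 24) = 110*((-23/13 + 41/78) - 24) = 110*(-97/78 - 24) = 110*(-1969/78) = -108295/39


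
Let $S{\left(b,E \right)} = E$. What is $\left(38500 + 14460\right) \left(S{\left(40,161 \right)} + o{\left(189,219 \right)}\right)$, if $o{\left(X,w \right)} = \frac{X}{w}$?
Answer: $\frac{625775360}{73} \approx 8.5723 \cdot 10^{6}$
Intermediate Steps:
$\left(38500 + 14460\right) \left(S{\left(40,161 \right)} + o{\left(189,219 \right)}\right) = \left(38500 + 14460\right) \left(161 + \frac{189}{219}\right) = 52960 \left(161 + 189 \cdot \frac{1}{219}\right) = 52960 \left(161 + \frac{63}{73}\right) = 52960 \cdot \frac{11816}{73} = \frac{625775360}{73}$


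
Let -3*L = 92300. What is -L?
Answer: 92300/3 ≈ 30767.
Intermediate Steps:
L = -92300/3 (L = -1/3*92300 = -92300/3 ≈ -30767.)
-L = -1*(-92300/3) = 92300/3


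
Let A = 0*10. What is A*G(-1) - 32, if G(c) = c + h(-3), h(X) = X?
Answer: -32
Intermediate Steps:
A = 0
G(c) = -3 + c (G(c) = c - 3 = -3 + c)
A*G(-1) - 32 = 0*(-3 - 1) - 32 = 0*(-4) - 32 = 0 - 32 = -32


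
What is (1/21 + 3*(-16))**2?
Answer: 1014049/441 ≈ 2299.4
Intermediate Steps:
(1/21 + 3*(-16))**2 = (1/21 - 48)**2 = (-1007/21)**2 = 1014049/441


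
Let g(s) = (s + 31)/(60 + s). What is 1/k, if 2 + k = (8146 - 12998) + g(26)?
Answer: -86/417387 ≈ -0.00020604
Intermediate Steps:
g(s) = (31 + s)/(60 + s)
k = -417387/86 (k = -2 + ((8146 - 12998) + (31 + 26)/(60 + 26)) = -2 + (-4852 + 57/86) = -2 - 417215/86 = -417387/86 ≈ -4853.3)
1/k = 1/(-417387/86) = -86/417387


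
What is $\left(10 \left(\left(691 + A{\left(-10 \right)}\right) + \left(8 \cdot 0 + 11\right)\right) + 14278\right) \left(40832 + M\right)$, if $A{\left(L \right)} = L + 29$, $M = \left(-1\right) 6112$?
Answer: $746063360$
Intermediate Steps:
$M = -6112$
$A{\left(L \right)} = 29 + L$
$\left(10 \left(\left(691 + A{\left(-10 \right)}\right) + \left(8 \cdot 0 + 11\right)\right) + 14278\right) \left(40832 + M\right) = \left(10 \left(\left(691 + \left(29 - 10\right)\right) + \left(8 \cdot 0 + 11\right)\right) + 14278\right) \left(40832 - 6112\right) = \left(10 \left(\left(691 + 19\right) + \left(0 + 11\right)\right) + 14278\right) 34720 = \left(10 \left(710 + 11\right) + 14278\right) 34720 = \left(10 \cdot 721 + 14278\right) 34720 = \left(7210 + 14278\right) 34720 = 21488 \cdot 34720 = 746063360$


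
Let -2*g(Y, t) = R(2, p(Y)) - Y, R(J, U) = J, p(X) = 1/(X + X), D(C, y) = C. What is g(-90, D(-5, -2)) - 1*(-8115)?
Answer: 8069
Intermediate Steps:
p(X) = 1/(2*X)
g(Y, t) = -1 + Y/2 (g(Y, t) = -(2 - Y)/2 = -1 + Y/2)
g(-90, D(-5, -2)) - 1*(-8115) = (-1 + (½)*(-90)) - 1*(-8115) = (-1 - 45) + 8115 = -46 + 8115 = 8069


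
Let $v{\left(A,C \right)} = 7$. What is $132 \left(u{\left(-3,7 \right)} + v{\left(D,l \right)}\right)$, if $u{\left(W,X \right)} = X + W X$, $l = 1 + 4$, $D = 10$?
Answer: $-924$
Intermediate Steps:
$l = 5$
$132 \left(u{\left(-3,7 \right)} + v{\left(D,l \right)}\right) = 132 \left(7 \left(1 - 3\right) + 7\right) = 132 \left(7 \left(-2\right) + 7\right) = 132 \left(-14 + 7\right) = 132 \left(-7\right) = -924$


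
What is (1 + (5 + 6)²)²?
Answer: 14884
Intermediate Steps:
(1 + (5 + 6)²)² = (1 + 11²)² = (1 + 121)² = 122² = 14884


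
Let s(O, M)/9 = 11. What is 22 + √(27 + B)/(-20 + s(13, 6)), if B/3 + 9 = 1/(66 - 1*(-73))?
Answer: 22 + √417/10981 ≈ 22.002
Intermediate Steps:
s(O, M) = 99 (s(O, M) = 9*11 = 99)
B = -3750/139 (B = -27 + 3/(66 - 1*(-73)) = -27 + 3/(66 + 73) = -27 + 3/139 = -3750/139 ≈ -26.978)
22 + √(27 + B)/(-20 + s(13, 6)) = 22 + √(27 - 3750/139)/(-20 + 99) = 22 + √(3/139)/79 = 22 + (√417/139)*(1/79) = 22 + √417/10981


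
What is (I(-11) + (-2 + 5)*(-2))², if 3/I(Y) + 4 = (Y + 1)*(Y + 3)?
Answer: 205209/5776 ≈ 35.528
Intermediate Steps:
I(Y) = 3/(-4 + (1 + Y)*(3 + Y)) (I(Y) = 3/(-4 + (Y + 1)*(Y + 3)) = 3/(-4 + (1 + Y)*(3 + Y)))
(I(-11) + (-2 + 5)*(-2))² = (3/(-1 + (-11)² + 4*(-11)) + (-2 + 5)*(-2))² = (3/(-1 + 121 - 44) + 3*(-2))² = (3/76 - 6)² = (-453/76)² = 205209/5776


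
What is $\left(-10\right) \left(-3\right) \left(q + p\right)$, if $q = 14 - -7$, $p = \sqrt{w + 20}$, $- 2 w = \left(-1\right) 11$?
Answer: $630 + 15 \sqrt{102} \approx 781.49$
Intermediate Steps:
$w = \frac{11}{2}$ ($w = - \frac{\left(-1\right) 11}{2} = \left(- \frac{1}{2}\right) \left(-11\right) = \frac{11}{2} \approx 5.5$)
$p = \frac{\sqrt{102}}{2}$ ($p = \sqrt{\frac{11}{2} + 20} = \sqrt{\frac{51}{2}} = \frac{\sqrt{102}}{2} \approx 5.0498$)
$q = 21$ ($q = 14 + 7 = 21$)
$\left(-10\right) \left(-3\right) \left(q + p\right) = \left(-10\right) \left(-3\right) \left(21 + \frac{\sqrt{102}}{2}\right) = 30 \left(21 + \frac{\sqrt{102}}{2}\right) = 630 + 15 \sqrt{102}$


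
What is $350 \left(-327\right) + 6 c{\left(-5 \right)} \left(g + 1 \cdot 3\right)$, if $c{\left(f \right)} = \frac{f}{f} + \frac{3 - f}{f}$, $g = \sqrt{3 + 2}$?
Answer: $- \frac{572304}{5} - \frac{18 \sqrt{5}}{5} \approx -1.1447 \cdot 10^{5}$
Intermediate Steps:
$g = \sqrt{5} \approx 2.2361$
$c{\left(f \right)} = 1 + \frac{3 - f}{f}$
$350 \left(-327\right) + 6 c{\left(-5 \right)} \left(g + 1 \cdot 3\right) = 350 \left(-327\right) + 6 \frac{3}{-5} \left(\sqrt{5} + 1 \cdot 3\right) = -114450 + 6 \cdot 3 \left(- \frac{1}{5}\right) \left(\sqrt{5} + 3\right) = -114450 + 6 \left(- \frac{3}{5}\right) \left(3 + \sqrt{5}\right) = -114450 - \frac{18 \left(3 + \sqrt{5}\right)}{5} = -114450 - \left(\frac{54}{5} + \frac{18 \sqrt{5}}{5}\right) = - \frac{572304}{5} - \frac{18 \sqrt{5}}{5}$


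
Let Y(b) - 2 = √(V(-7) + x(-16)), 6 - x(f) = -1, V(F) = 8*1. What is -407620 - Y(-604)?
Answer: -407622 - √15 ≈ -4.0763e+5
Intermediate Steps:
V(F) = 8
x(f) = 7 (x(f) = 6 - 1*(-1) = 6 + 1 = 7)
Y(b) = 2 + √15 (Y(b) = 2 + √(8 + 7) = 2 + √15)
-407620 - Y(-604) = -407620 - (2 + √15) = -407620 + (-2 - √15) = -407622 - √15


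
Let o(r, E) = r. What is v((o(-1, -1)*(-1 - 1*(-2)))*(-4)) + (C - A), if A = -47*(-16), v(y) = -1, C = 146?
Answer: -607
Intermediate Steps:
A = 752
v((o(-1, -1)*(-1 - 1*(-2)))*(-4)) + (C - A) = -1 + (146 - 1*752) = -1 + (146 - 752) = -1 - 606 = -607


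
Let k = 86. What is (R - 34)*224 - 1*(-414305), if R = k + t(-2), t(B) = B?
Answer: 425505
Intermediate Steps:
R = 84 (R = 86 - 2 = 84)
(R - 34)*224 - 1*(-414305) = (84 - 34)*224 - 1*(-414305) = 50*224 + 414305 = 11200 + 414305 = 425505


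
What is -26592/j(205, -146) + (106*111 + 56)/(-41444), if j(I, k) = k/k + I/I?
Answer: -275525623/20722 ≈ -13296.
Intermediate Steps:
j(I, k) = 2 (j(I, k) = 1 + 1 = 2)
-26592/j(205, -146) + (106*111 + 56)/(-41444) = -26592/2 + (106*111 + 56)/(-41444) = -26592*1/2 + (11766 + 56)*(-1/41444) = -13296 + 11822*(-1/41444) = -13296 - 5911/20722 = -275525623/20722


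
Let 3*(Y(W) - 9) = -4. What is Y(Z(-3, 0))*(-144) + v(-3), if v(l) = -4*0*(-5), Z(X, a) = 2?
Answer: -1104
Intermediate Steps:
Y(W) = 23/3 (Y(W) = 9 + (1/3)*(-4) = 9 - 4/3 = 23/3)
v(l) = 0 (v(l) = 0*(-5) = 0)
Y(Z(-3, 0))*(-144) + v(-3) = (23/3)*(-144) + 0 = -1104 + 0 = -1104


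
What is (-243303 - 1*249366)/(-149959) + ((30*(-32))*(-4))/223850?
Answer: 11085979821/3356832215 ≈ 3.3025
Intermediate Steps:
(-243303 - 1*249366)/(-149959) + ((30*(-32))*(-4))/223850 = (-243303 - 249366)*(-1/149959) - 960*(-4)*(1/223850) = -492669*(-1/149959) + 3840*(1/223850) = 492669/149959 + 384/22385 = 11085979821/3356832215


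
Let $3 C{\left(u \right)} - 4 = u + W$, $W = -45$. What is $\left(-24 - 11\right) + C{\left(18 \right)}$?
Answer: $- \frac{128}{3} \approx -42.667$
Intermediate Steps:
$C{\left(u \right)} = - \frac{41}{3} + \frac{u}{3}$ ($C{\left(u \right)} = \frac{4}{3} + \frac{u - 45}{3} = \frac{4}{3} + \frac{-45 + u}{3} = \frac{4}{3} + \left(-15 + \frac{u}{3}\right) = - \frac{41}{3} + \frac{u}{3}$)
$\left(-24 - 11\right) + C{\left(18 \right)} = \left(-24 - 11\right) + \left(- \frac{41}{3} + \frac{1}{3} \cdot 18\right) = \left(-24 - 11\right) + \left(- \frac{41}{3} + 6\right) = -35 - \frac{23}{3} = - \frac{128}{3}$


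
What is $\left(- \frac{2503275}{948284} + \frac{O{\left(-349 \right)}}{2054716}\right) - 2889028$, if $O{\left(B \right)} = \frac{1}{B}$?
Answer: $- \frac{122785707735041257372}{42500659578941} \approx -2.889 \cdot 10^{6}$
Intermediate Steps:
$\left(- \frac{2503275}{948284} + \frac{O{\left(-349 \right)}}{2054716}\right) - 2889028 = \left(- \frac{2503275}{948284} + \frac{1}{\left(-349\right) 2054716}\right) - 2889028 = \left(\left(-2503275\right) \frac{1}{948284} - \frac{1}{717095884}\right) - 2889028 = \left(- \frac{2503275}{948284} - \frac{1}{717095884}\right) - 2889028 = - \frac{112193012498024}{42500659578941} - 2889028 = - \frac{122785707735041257372}{42500659578941}$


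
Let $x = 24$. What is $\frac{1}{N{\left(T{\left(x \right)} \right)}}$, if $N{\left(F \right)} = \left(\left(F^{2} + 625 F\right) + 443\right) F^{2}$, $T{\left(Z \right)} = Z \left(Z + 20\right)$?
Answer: $\frac{1}{1980012063744} \approx 5.0505 \cdot 10^{-13}$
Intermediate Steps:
$T{\left(Z \right)} = Z \left(20 + Z\right)$
$N{\left(F \right)} = F^{2} \left(443 + F^{2} + 625 F\right)$ ($N{\left(F \right)} = \left(443 + F^{2} + 625 F\right) F^{2} = F^{2} \left(443 + F^{2} + 625 F\right)$)
$\frac{1}{N{\left(T{\left(x \right)} \right)}} = \frac{1}{\left(24 \left(20 + 24\right)\right)^{2} \left(443 + \left(24 \left(20 + 24\right)\right)^{2} + 625 \cdot 24 \left(20 + 24\right)\right)} = \frac{1}{\left(24 \cdot 44\right)^{2} \left(443 + \left(24 \cdot 44\right)^{2} + 625 \cdot 24 \cdot 44\right)} = \frac{1}{1056^{2} \left(443 + 1056^{2} + 625 \cdot 1056\right)} = \frac{1}{1115136 \left(443 + 1115136 + 660000\right)} = \frac{1}{1115136 \cdot 1775579} = \frac{1}{1980012063744}$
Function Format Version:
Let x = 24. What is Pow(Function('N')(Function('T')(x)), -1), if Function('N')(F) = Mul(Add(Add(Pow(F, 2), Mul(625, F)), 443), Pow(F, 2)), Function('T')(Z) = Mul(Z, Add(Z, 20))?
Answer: Rational(1, 1980012063744) ≈ 5.0505e-13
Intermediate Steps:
Function('T')(Z) = Mul(Z, Add(20, Z))
Function('N')(F) = Mul(Pow(F, 2), Add(443, Pow(F, 2), Mul(625, F))) (Function('N')(F) = Mul(Add(443, Pow(F, 2), Mul(625, F)), Pow(F, 2)) = Mul(Pow(F, 2), Add(443, Pow(F, 2), Mul(625, F))))
Pow(Function('N')(Function('T')(x)), -1) = Pow(Mul(Pow(Mul(24, Add(20, 24)), 2), Add(443, Pow(Mul(24, Add(20, 24)), 2), Mul(625, Mul(24, Add(20, 24))))), -1) = Pow(Mul(Pow(Mul(24, 44), 2), Add(443, Pow(Mul(24, 44), 2), Mul(625, Mul(24, 44)))), -1) = Pow(Mul(Pow(1056, 2), Add(443, Pow(1056, 2), Mul(625, 1056))), -1) = Pow(Mul(1115136, Add(443, 1115136, 660000)), -1) = Pow(Mul(1115136, 1775579), -1) = Pow(1980012063744, -1) = Rational(1, 1980012063744)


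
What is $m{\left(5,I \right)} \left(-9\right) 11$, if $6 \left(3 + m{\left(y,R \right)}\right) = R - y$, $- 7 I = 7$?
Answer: $396$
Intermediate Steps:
$I = -1$ ($I = \left(- \frac{1}{7}\right) 7 = -1$)
$m{\left(y,R \right)} = -3 - \frac{y}{6} + \frac{R}{6}$ ($m{\left(y,R \right)} = -3 + \frac{R - y}{6} = -3 + \left(- \frac{y}{6} + \frac{R}{6}\right) = -3 - \frac{y}{6} + \frac{R}{6}$)
$m{\left(5,I \right)} \left(-9\right) 11 = \left(-3 - \frac{5}{6} + \frac{1}{6} \left(-1\right)\right) \left(-9\right) 11 = \left(-3 - \frac{5}{6} - \frac{1}{6}\right) \left(-9\right) 11 = \left(-4\right) \left(-9\right) 11 = 36 \cdot 11 = 396$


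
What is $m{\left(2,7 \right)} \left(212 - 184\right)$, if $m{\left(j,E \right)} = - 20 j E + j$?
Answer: $-7784$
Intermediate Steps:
$m{\left(j,E \right)} = j - 20 E j$ ($m{\left(j,E \right)} = - 20 E j + j = j - 20 E j$)
$m{\left(2,7 \right)} \left(212 - 184\right) = 2 \left(1 - 140\right) \left(212 - 184\right) = 2 \left(1 - 140\right) 28 = 2 \left(-139\right) 28 = \left(-278\right) 28 = -7784$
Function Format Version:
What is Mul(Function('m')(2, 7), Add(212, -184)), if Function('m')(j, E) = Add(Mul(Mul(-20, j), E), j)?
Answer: -7784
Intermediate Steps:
Function('m')(j, E) = Add(j, Mul(-20, E, j)) (Function('m')(j, E) = Add(Mul(-20, E, j), j) = Add(j, Mul(-20, E, j)))
Mul(Function('m')(2, 7), Add(212, -184)) = Mul(Mul(2, Add(1, Mul(-20, 7))), Add(212, -184)) = Mul(Mul(2, Add(1, -140)), 28) = Mul(Mul(2, -139), 28) = Mul(-278, 28) = -7784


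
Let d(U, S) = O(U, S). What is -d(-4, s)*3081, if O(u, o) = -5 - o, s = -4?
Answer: 3081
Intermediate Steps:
d(U, S) = -5 - S
-d(-4, s)*3081 = -(-5 - 1*(-4))*3081 = -(-5 + 4)*3081 = -(-1)*3081 = -1*(-3081) = 3081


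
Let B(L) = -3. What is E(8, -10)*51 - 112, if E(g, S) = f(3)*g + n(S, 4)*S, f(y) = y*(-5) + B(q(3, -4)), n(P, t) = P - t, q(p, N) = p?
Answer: -316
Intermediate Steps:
f(y) = -3 - 5*y (f(y) = y*(-5) - 3 = -5*y - 3 = -3 - 5*y)
E(g, S) = -18*g + S*(-4 + S) (E(g, S) = (-3 - 5*3)*g + (S - 1*4)*S = (-3 - 15)*g + (S - 4)*S = -18*g + (-4 + S)*S = -18*g + S*(-4 + S))
E(8, -10)*51 - 112 = (-18*8 - 10*(-4 - 10))*51 - 112 = (-144 - 10*(-14))*51 - 112 = (-144 + 140)*51 - 112 = -4*51 - 112 = -204 - 112 = -316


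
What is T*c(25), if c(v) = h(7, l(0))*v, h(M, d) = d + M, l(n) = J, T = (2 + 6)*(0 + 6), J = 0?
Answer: 8400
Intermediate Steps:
T = 48 (T = 8*6 = 48)
l(n) = 0
h(M, d) = M + d
c(v) = 7*v (c(v) = (7 + 0)*v = 7*v)
T*c(25) = 48*(7*25) = 48*175 = 8400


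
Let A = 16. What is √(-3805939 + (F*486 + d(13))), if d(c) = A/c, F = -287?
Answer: I*√666775941/13 ≈ 1986.3*I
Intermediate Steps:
d(c) = 16/c
√(-3805939 + (F*486 + d(13))) = √(-3805939 + (-287*486 + 16/13)) = √(-3805939 + (-139482 + 16*(1/13))) = √(-3805939 + (-139482 + 16/13)) = √(-3805939 - 1813250/13) = √(-51290457/13) = I*√666775941/13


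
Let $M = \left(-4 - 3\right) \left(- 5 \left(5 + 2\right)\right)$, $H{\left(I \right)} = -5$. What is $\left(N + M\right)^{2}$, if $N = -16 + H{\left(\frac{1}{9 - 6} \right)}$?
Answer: $50176$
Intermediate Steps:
$N = -21$ ($N = -16 - 5 = -21$)
$M = 245$ ($M = - 7 \left(\left(-5\right) 7\right) = \left(-7\right) \left(-35\right) = 245$)
$\left(N + M\right)^{2} = \left(-21 + 245\right)^{2} = 224^{2} = 50176$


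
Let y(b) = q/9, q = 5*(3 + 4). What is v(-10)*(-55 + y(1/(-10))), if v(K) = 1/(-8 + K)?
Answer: 230/81 ≈ 2.8395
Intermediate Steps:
q = 35 (q = 5*7 = 35)
y(b) = 35/9
v(-10)*(-55 + y(1/(-10))) = (-55 + 35/9)/(-8 - 10) = -460/9/(-18) = -1/18*(-460/9) = 230/81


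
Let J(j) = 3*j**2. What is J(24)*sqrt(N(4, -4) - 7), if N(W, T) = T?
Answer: 1728*I*sqrt(11) ≈ 5731.1*I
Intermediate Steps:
J(24)*sqrt(N(4, -4) - 7) = (3*24**2)*sqrt(-4 - 7) = (3*576)*sqrt(-11) = 1728*(I*sqrt(11)) = 1728*I*sqrt(11)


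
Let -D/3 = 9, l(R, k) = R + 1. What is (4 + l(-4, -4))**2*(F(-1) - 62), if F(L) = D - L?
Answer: -88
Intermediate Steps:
l(R, k) = 1 + R
D = -27 (D = -3*9 = -27)
F(L) = -27 - L
(4 + l(-4, -4))**2*(F(-1) - 62) = (4 + (1 - 4))**2*((-27 - 1*(-1)) - 62) = (4 - 3)**2*((-27 + 1) - 62) = 1**2*(-26 - 62) = 1*(-88) = -88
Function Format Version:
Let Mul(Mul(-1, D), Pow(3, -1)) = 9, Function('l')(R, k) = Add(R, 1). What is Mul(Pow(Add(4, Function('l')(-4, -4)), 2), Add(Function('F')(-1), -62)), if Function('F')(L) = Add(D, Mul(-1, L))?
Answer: -88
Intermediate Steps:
Function('l')(R, k) = Add(1, R)
D = -27 (D = Mul(-3, 9) = -27)
Function('F')(L) = Add(-27, Mul(-1, L))
Mul(Pow(Add(4, Function('l')(-4, -4)), 2), Add(Function('F')(-1), -62)) = Mul(Pow(Add(4, Add(1, -4)), 2), Add(Add(-27, Mul(-1, -1)), -62)) = Mul(Pow(Add(4, -3), 2), Add(Add(-27, 1), -62)) = Mul(Pow(1, 2), Add(-26, -62)) = Mul(1, -88) = -88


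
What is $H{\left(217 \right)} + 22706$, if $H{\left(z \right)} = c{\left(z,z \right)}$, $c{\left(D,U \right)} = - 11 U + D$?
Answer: $20536$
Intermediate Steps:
$c{\left(D,U \right)} = D - 11 U$
$H{\left(z \right)} = - 10 z$ ($H{\left(z \right)} = z - 11 z = - 10 z$)
$H{\left(217 \right)} + 22706 = \left(-10\right) 217 + 22706 = -2170 + 22706 = 20536$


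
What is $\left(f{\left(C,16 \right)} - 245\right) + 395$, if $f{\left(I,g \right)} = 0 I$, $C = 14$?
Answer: $150$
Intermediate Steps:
$f{\left(I,g \right)} = 0$
$\left(f{\left(C,16 \right)} - 245\right) + 395 = \left(0 - 245\right) + 395 = -245 + 395 = 150$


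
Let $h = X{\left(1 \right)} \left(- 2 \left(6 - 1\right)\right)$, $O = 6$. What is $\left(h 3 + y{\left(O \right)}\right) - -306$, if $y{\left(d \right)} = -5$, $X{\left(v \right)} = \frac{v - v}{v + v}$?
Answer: $301$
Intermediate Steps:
$X{\left(v \right)} = 0$ ($X{\left(v \right)} = \frac{0}{2 v} = 0 \frac{1}{2 v} = 0$)
$h = 0$ ($h = 0 \left(- 2 \left(6 - 1\right)\right) = 0 \left(\left(-2\right) 5\right) = 0 \left(-10\right) = 0$)
$\left(h 3 + y{\left(O \right)}\right) - -306 = \left(0 \cdot 3 - 5\right) - -306 = \left(0 - 5\right) + 306 = -5 + 306 = 301$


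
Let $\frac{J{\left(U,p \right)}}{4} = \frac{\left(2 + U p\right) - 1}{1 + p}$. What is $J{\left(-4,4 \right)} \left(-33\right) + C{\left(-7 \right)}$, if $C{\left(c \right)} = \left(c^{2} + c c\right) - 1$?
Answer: $493$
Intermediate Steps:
$C{\left(c \right)} = -1 + 2 c^{2}$ ($C{\left(c \right)} = \left(c^{2} + c^{2}\right) - 1 = 2 c^{2} - 1 = -1 + 2 c^{2}$)
$J{\left(U,p \right)} = \frac{4 \left(1 + U p\right)}{1 + p}$ ($J{\left(U,p \right)} = 4 \frac{\left(2 + U p\right) - 1}{1 + p} = 4 \frac{1 + U p}{1 + p} = \frac{4 \left(1 + U p\right)}{1 + p}$)
$J{\left(-4,4 \right)} \left(-33\right) + C{\left(-7 \right)} = \frac{4 \left(1 - 16\right)}{1 + 4} \left(-33\right) - \left(1 - 2 \left(-7\right)^{2}\right) = \frac{4 \left(1 - 16\right)}{5} \left(-33\right) + \left(-1 + 2 \cdot 49\right) = 4 \cdot \frac{1}{5} \left(-15\right) \left(-33\right) + \left(-1 + 98\right) = \left(-12\right) \left(-33\right) + 97 = 396 + 97 = 493$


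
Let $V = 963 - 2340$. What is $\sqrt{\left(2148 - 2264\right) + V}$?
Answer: $i \sqrt{1493} \approx 38.639 i$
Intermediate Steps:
$V = -1377$
$\sqrt{\left(2148 - 2264\right) + V} = \sqrt{\left(2148 - 2264\right) - 1377} = \sqrt{-116 - 1377} = \sqrt{-1493} = i \sqrt{1493}$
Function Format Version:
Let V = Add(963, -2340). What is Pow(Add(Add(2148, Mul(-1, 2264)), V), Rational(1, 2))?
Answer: Mul(I, Pow(1493, Rational(1, 2))) ≈ Mul(38.639, I)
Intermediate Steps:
V = -1377
Pow(Add(Add(2148, Mul(-1, 2264)), V), Rational(1, 2)) = Pow(Add(Add(2148, Mul(-1, 2264)), -1377), Rational(1, 2)) = Pow(Add(Add(2148, -2264), -1377), Rational(1, 2)) = Pow(Add(-116, -1377), Rational(1, 2)) = Pow(-1493, Rational(1, 2)) = Mul(I, Pow(1493, Rational(1, 2)))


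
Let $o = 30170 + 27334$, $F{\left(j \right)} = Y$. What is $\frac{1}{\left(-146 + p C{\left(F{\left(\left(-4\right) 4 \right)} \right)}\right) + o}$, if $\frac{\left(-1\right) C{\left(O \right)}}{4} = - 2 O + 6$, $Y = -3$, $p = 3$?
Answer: $\frac{1}{57214} \approx 1.7478 \cdot 10^{-5}$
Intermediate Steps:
$F{\left(j \right)} = -3$
$C{\left(O \right)} = -24 + 8 O$ ($C{\left(O \right)} = - 4 \left(- 2 O + 6\right) = - 4 \left(6 - 2 O\right) = -24 + 8 O$)
$o = 57504$
$\frac{1}{\left(-146 + p C{\left(F{\left(\left(-4\right) 4 \right)} \right)}\right) + o} = \frac{1}{\left(-146 + 3 \left(-24 + 8 \left(-3\right)\right)\right) + 57504} = \frac{1}{\left(-146 + 3 \left(-24 - 24\right)\right) + 57504} = \frac{1}{\left(-146 + 3 \left(-48\right)\right) + 57504} = \frac{1}{\left(-146 - 144\right) + 57504} = \frac{1}{-290 + 57504} = \frac{1}{57214}$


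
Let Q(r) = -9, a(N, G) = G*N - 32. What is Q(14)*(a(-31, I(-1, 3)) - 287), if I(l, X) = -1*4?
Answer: 1755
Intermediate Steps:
I(l, X) = -4
a(N, G) = -32 + G*N
Q(14)*(a(-31, I(-1, 3)) - 287) = -9*((-32 - 4*(-31)) - 287) = -9*((-32 + 124) - 287) = -9*(92 - 287) = -9*(-195) = 1755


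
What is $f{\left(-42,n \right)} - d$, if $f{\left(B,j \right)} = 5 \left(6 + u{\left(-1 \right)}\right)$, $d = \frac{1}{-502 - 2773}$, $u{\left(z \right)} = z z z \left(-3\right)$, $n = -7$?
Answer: $\frac{147376}{3275} \approx 45.0$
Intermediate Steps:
$u{\left(z \right)} = - 3 z^{3}$ ($u{\left(z \right)} = z^{2} \left(- 3 z\right) = - 3 z^{3}$)
$d = - \frac{1}{3275}$ ($d = \frac{1}{-3275} = - \frac{1}{3275} \approx -0.00030534$)
$f{\left(B,j \right)} = 45$ ($f{\left(B,j \right)} = 5 \left(6 - 3 \left(-1\right)^{3}\right) = 5 \left(6 - -3\right) = 5 \left(6 + 3\right) = 5 \cdot 9 = 45$)
$f{\left(-42,n \right)} - d = 45 - - \frac{1}{3275} = 45 + \frac{1}{3275} = \frac{147376}{3275}$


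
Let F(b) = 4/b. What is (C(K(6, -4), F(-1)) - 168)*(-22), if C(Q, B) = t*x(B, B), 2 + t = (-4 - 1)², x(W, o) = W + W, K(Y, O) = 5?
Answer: 7744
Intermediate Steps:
x(W, o) = 2*W
t = 23 (t = -2 + (-4 - 1)² = -2 + (-5)² = -2 + 25 = 23)
C(Q, B) = 46*B (C(Q, B) = 23*(2*B) = 46*B)
(C(K(6, -4), F(-1)) - 168)*(-22) = (46*(4/(-1)) - 168)*(-22) = (46*(4*(-1)) - 168)*(-22) = (46*(-4) - 168)*(-22) = (-184 - 168)*(-22) = -352*(-22) = 7744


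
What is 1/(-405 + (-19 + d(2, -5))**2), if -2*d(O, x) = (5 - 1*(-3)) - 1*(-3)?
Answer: 4/781 ≈ 0.0051216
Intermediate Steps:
d(O, x) = -11/2 (d(O, x) = -((5 - 1*(-3)) - 1*(-3))/2 = -((5 + 3) + 3)/2 = -(8 + 3)/2 = -1/2*11 = -11/2)
1/(-405 + (-19 + d(2, -5))**2) = 1/(-405 + (-19 - 11/2)**2) = 1/(-405 + (-49/2)**2) = 1/(-405 + 2401/4) = 1/(781/4) = 4/781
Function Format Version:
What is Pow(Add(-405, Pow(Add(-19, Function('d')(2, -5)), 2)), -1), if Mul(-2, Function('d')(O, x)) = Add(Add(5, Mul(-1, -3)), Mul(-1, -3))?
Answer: Rational(4, 781) ≈ 0.0051216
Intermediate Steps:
Function('d')(O, x) = Rational(-11, 2) (Function('d')(O, x) = Mul(Rational(-1, 2), Add(Add(5, Mul(-1, -3)), Mul(-1, -3))) = Mul(Rational(-1, 2), Add(Add(5, 3), 3)) = Mul(Rational(-1, 2), Add(8, 3)) = Mul(Rational(-1, 2), 11) = Rational(-11, 2))
Pow(Add(-405, Pow(Add(-19, Function('d')(2, -5)), 2)), -1) = Pow(Add(-405, Pow(Add(-19, Rational(-11, 2)), 2)), -1) = Pow(Add(-405, Pow(Rational(-49, 2), 2)), -1) = Pow(Add(-405, Rational(2401, 4)), -1) = Pow(Rational(781, 4), -1) = Rational(4, 781)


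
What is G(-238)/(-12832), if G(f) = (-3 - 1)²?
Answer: -1/802 ≈ -0.0012469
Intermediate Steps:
G(f) = 16 (G(f) = (-4)² = 16)
G(-238)/(-12832) = 16/(-12832) = 16*(-1/12832) = -1/802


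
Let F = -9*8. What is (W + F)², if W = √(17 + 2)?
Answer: (72 - √19)² ≈ 4575.3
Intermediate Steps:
F = -72
W = √19 ≈ 4.3589
(W + F)² = (√19 - 72)² = (-72 + √19)²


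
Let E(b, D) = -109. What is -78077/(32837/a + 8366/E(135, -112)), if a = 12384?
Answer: 105392706912/100025311 ≈ 1053.7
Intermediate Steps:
-78077/(32837/a + 8366/E(135, -112)) = -78077/(32837/12384 + 8366/(-109)) = -78077/(32837*(1/12384) + 8366*(-1/109)) = -78077/(32837/12384 - 8366/109) = -78077/(-100025311/1349856) = -78077*(-1349856/100025311) = 105392706912/100025311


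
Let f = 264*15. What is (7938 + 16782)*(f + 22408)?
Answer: 651816960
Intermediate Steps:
f = 3960
(7938 + 16782)*(f + 22408) = (7938 + 16782)*(3960 + 22408) = 24720*26368 = 651816960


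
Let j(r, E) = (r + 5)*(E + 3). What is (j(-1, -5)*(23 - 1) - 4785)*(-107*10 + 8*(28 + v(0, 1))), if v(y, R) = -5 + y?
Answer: 4395446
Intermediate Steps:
j(r, E) = (3 + E)*(5 + r) (j(r, E) = (5 + r)*(3 + E) = (3 + E)*(5 + r))
(j(-1, -5)*(23 - 1) - 4785)*(-107*10 + 8*(28 + v(0, 1))) = ((15 + 3*(-1) + 5*(-5) - 5*(-1))*(23 - 1) - 4785)*(-107*10 + 8*(28 + (-5 + 0))) = ((15 - 3 - 25 + 5)*22 - 4785)*(-1070 + 8*(28 - 5)) = (-8*22 - 4785)*(-1070 + 8*23) = (-176 - 4785)*(-1070 + 184) = -4961*(-886) = 4395446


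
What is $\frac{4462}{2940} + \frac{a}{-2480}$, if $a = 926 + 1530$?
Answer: $\frac{12016}{22785} \approx 0.52736$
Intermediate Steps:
$a = 2456$
$\frac{4462}{2940} + \frac{a}{-2480} = \frac{4462}{2940} + \frac{2456}{-2480} = 4462 \cdot \frac{1}{2940} + 2456 \left(- \frac{1}{2480}\right) = \frac{2231}{1470} - \frac{307}{310} = \frac{12016}{22785}$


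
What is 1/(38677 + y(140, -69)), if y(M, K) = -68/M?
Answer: 35/1353678 ≈ 2.5855e-5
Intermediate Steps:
1/(38677 + y(140, -69)) = 1/(38677 - 68/140) = 1/(38677 - 68*1/140) = 1/(38677 - 17/35) = 1/(1353678/35) = 35/1353678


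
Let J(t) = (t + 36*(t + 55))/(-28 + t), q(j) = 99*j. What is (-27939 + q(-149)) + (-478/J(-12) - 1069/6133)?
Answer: -25127279609/588768 ≈ -42678.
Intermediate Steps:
J(t) = (1980 + 37*t)/(-28 + t) (J(t) = (t + 36*(55 + t))/(-28 + t) = (t + (1980 + 36*t))/(-28 + t) = (1980 + 37*t)/(-28 + t))
(-27939 + q(-149)) + (-478/J(-12) - 1069/6133) = (-27939 + 99*(-149)) + (-478*(-28 - 12)/(1980 + 37*(-12)) - 1069/6133) = (-27939 - 14751) + (-478*(-40/(1980 - 444)) - 1069*1/6133) = -42690 + (-478/((-1/40*1536)) - 1069/6133) = -42690 + (-478/(-192/5) - 1069/6133) = -42690 + (-478*(-5/192) - 1069/6133) = -42690 + (1195/96 - 1069/6133) = -42690 + 7226311/588768 = -25127279609/588768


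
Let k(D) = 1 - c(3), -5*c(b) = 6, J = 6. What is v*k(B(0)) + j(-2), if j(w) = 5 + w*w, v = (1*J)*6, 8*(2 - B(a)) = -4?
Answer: 441/5 ≈ 88.200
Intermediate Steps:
c(b) = -6/5 (c(b) = -1/5*6 = -6/5)
B(a) = 5/2 (B(a) = 2 - 1/8*(-4) = 2 + 1/2 = 5/2)
v = 36 (v = (1*6)*6 = 6*6 = 36)
j(w) = 5 + w**2
k(D) = 11/5 (k(D) = 1 - 1*(-6/5) = 1 + 6/5 = 11/5)
v*k(B(0)) + j(-2) = 36*(11/5) + (5 + (-2)**2) = 396/5 + (5 + 4) = 396/5 + 9 = 441/5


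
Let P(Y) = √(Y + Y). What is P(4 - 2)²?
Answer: 4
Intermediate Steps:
P(Y) = √2*√Y (P(Y) = √(2*Y) = √2*√Y)
P(4 - 2)² = (√2*√(4 - 2))² = (√2*√2)² = 2² = 4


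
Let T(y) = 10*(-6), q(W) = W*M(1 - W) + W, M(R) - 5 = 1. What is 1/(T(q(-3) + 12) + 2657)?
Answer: 1/2597 ≈ 0.00038506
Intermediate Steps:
M(R) = 6 (M(R) = 5 + 1 = 6)
q(W) = 7*W (q(W) = W*6 + W = 6*W + W = 7*W)
T(y) = -60
1/(T(q(-3) + 12) + 2657) = 1/(-60 + 2657) = 1/2597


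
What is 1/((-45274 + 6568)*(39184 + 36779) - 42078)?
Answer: -1/2940265956 ≈ -3.4011e-10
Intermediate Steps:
1/((-45274 + 6568)*(39184 + 36779) - 42078) = 1/(-38706*75963 - 42078) = 1/(-2940223878 - 42078) = 1/(-2940265956) = -1/2940265956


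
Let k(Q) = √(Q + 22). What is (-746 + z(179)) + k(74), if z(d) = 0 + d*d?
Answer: 31295 + 4*√6 ≈ 31305.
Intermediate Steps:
k(Q) = √(22 + Q)
z(d) = d² (z(d) = 0 + d² = d²)
(-746 + z(179)) + k(74) = (-746 + 179²) + √(22 + 74) = (-746 + 32041) + √96 = 31295 + 4*√6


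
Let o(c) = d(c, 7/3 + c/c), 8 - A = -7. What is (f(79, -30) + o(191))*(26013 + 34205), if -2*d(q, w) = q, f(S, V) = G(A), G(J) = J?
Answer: -4847549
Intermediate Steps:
A = 15 (A = 8 - 1*(-7) = 8 + 7 = 15)
f(S, V) = 15
d(q, w) = -q/2
o(c) = -c/2
(f(79, -30) + o(191))*(26013 + 34205) = (15 - ½*191)*(26013 + 34205) = (15 - 191/2)*60218 = -161/2*60218 = -4847549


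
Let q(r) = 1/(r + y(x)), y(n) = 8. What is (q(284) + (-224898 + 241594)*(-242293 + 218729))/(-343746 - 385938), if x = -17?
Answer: 114879966847/213067728 ≈ 539.17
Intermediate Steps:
q(r) = 1/(8 + r) (q(r) = 1/(r + 8) = 1/(8 + r))
(q(284) + (-224898 + 241594)*(-242293 + 218729))/(-343746 - 385938) = (1/(8 + 284) + (-224898 + 241594)*(-242293 + 218729))/(-343746 - 385938) = (1/292 + 16696*(-23564))/(-729684) = (1/292 - 393424544)*(-1/729684) = -114879966847/292*(-1/729684) = 114879966847/213067728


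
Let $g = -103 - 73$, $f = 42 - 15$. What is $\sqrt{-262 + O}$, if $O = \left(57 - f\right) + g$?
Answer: $2 i \sqrt{102} \approx 20.199 i$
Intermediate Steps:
$f = 27$ ($f = 42 - 15 = 27$)
$g = -176$
$O = -146$ ($O = \left(57 - 27\right) - 176 = 30 - 176 = -146$)
$\sqrt{-262 + O} = \sqrt{-262 - 146} = \sqrt{-408} = 2 i \sqrt{102}$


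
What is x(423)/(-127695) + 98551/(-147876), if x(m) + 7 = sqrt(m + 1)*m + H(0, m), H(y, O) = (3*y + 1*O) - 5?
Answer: -4215082327/6294341940 - 282*sqrt(106)/42565 ≈ -0.73787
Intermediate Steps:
H(y, O) = -5 + O + 3*y (H(y, O) = (3*y + O) - 5 = (O + 3*y) - 5 = -5 + O + 3*y)
x(m) = -12 + m + m*sqrt(1 + m) (x(m) = -7 + (sqrt(m + 1)*m + (-5 + m + 3*0)) = -7 + (sqrt(1 + m)*m + (-5 + m + 0)) = -7 + (m*sqrt(1 + m) + (-5 + m)) = -7 + (-5 + m + m*sqrt(1 + m)) = -12 + m + m*sqrt(1 + m))
x(423)/(-127695) + 98551/(-147876) = (-12 + 423 + 423*sqrt(1 + 423))/(-127695) + 98551/(-147876) = (-12 + 423 + 423*sqrt(424))*(-1/127695) + 98551*(-1/147876) = (-12 + 423 + 423*(2*sqrt(106)))*(-1/127695) - 98551/147876 = (-12 + 423 + 846*sqrt(106))*(-1/127695) - 98551/147876 = (411 + 846*sqrt(106))*(-1/127695) - 98551/147876 = (-137/42565 - 282*sqrt(106)/42565) - 98551/147876 = -4215082327/6294341940 - 282*sqrt(106)/42565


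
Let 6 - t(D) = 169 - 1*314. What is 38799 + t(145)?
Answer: 38950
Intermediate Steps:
t(D) = 151 (t(D) = 6 - (169 - 1*314) = 6 - (169 - 314) = 6 - 1*(-145) = 6 + 145 = 151)
38799 + t(145) = 38799 + 151 = 38950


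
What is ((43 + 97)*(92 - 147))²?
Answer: 59290000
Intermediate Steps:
((43 + 97)*(92 - 147))² = (140*(-55))² = (-7700)² = 59290000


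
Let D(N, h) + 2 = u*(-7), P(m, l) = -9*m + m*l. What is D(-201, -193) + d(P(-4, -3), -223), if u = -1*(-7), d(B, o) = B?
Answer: -3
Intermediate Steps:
P(m, l) = -9*m + l*m
u = 7
D(N, h) = -51 (D(N, h) = -2 + 7*(-7) = -2 - 49 = -51)
D(-201, -193) + d(P(-4, -3), -223) = -51 - 4*(-9 - 3) = -51 - 4*(-12) = -51 + 48 = -3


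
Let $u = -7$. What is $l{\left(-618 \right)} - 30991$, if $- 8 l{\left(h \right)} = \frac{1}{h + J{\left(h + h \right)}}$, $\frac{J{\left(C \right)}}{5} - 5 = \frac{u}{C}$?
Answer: $- \frac{45427413257}{1465826} \approx -30991.0$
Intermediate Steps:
$J{\left(C \right)} = 25 - \frac{35}{C}$ ($J{\left(C \right)} = 25 + 5 \left(- \frac{7}{C}\right) = 25 - \frac{35}{C}$)
$l{\left(h \right)} = - \frac{1}{8 \left(25 + h - \frac{35}{2 h}\right)}$ ($l{\left(h \right)} = - \frac{1}{8 \left(h + \left(25 - \frac{35}{h + h}\right)\right)} = - \frac{1}{8 \left(h + \left(25 - \frac{35}{2 h}\right)\right)} = - \frac{1}{8 \left(25 + h - \frac{35}{2 h}\right)}$)
$l{\left(-618 \right)} - 30991 = \left(-1\right) \left(-618\right) \frac{1}{-140 + 8 \left(-618\right) \left(25 - 618\right)} - 30991 = \left(-1\right) \left(-618\right) \frac{1}{-140 + 8 \left(-618\right) \left(-593\right)} - 30991 = \left(-1\right) \left(-618\right) \frac{1}{-140 + 2931792} - 30991 = \left(-1\right) \left(-618\right) \frac{1}{2931652} - 30991 = \frac{309}{1465826} - 30991 = - \frac{45427413257}{1465826}$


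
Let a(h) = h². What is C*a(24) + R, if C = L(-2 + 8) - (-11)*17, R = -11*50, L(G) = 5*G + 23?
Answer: 137690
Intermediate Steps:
L(G) = 23 + 5*G
R = -550
C = 240 (C = (23 + 5*(-2 + 8)) - (-11)*17 = (23 + 5*6) - 1*(-187) = (23 + 30) + 187 = 53 + 187 = 240)
C*a(24) + R = 240*24² - 550 = 240*576 - 550 = 138240 - 550 = 137690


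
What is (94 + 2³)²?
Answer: 10404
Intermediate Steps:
(94 + 2³)² = (94 + 8)² = 102² = 10404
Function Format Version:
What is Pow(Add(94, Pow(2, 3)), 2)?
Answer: 10404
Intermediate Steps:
Pow(Add(94, Pow(2, 3)), 2) = Pow(Add(94, 8), 2) = Pow(102, 2) = 10404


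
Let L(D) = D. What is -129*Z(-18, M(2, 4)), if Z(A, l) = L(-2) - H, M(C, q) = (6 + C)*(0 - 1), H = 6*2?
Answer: 1806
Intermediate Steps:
H = 12
M(C, q) = -6 - C (M(C, q) = (6 + C)*(-1) = -6 - C)
Z(A, l) = -14 (Z(A, l) = -2 - 1*12 = -2 - 12 = -14)
-129*Z(-18, M(2, 4)) = -129*(-14) = 1806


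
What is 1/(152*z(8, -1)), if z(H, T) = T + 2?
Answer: 1/152 ≈ 0.0065789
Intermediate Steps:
z(H, T) = 2 + T
1/(152*z(8, -1)) = 1/(152*(2 - 1)) = 1/(152*1) = 1/152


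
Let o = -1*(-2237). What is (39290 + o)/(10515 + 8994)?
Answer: 41527/19509 ≈ 2.1286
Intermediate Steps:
o = 2237
(39290 + o)/(10515 + 8994) = (39290 + 2237)/(10515 + 8994) = 41527/19509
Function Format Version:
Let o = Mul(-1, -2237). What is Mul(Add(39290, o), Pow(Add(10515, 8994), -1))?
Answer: Rational(41527, 19509) ≈ 2.1286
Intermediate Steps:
o = 2237
Mul(Add(39290, o), Pow(Add(10515, 8994), -1)) = Mul(Add(39290, 2237), Pow(Add(10515, 8994), -1)) = Mul(41527, Pow(19509, -1)) = Mul(41527, Rational(1, 19509)) = Rational(41527, 19509)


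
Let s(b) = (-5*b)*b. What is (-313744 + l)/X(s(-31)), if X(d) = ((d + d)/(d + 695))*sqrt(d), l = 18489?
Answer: 24269961*I*sqrt(5)/29791 ≈ 1821.7*I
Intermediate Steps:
s(b) = -5*b**2
X(d) = 2*d**(3/2)/(695 + d) (X(d) = ((2*d)/(695 + d))*sqrt(d) = (2*d/(695 + d))*sqrt(d) = 2*d**(3/2)/(695 + d))
(-313744 + l)/X(s(-31)) = (-313744 + 18489)/((2*(-5*(-31)**2)**(3/2)/(695 - 5*(-31)**2))) = -295255*I*sqrt(5)*(695 - 5*961)/1489550 = -295255*I*sqrt(5)*(695 - 4805)/1489550 = -295255*(-411*I*sqrt(5)/148955) = -(-24269961)*I*sqrt(5)/29791 = 24269961*I*sqrt(5)/29791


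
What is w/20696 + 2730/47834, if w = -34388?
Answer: -198551939/123746558 ≈ -1.6045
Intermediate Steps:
w/20696 + 2730/47834 = -34388/20696 + 2730/47834 = -34388*1/20696 + 2730*(1/47834) = -8597/5174 + 1365/23917 = -198551939/123746558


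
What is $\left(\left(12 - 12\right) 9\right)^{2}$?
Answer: $0$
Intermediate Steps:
$\left(\left(12 - 12\right) 9\right)^{2} = \left(0 \cdot 9\right)^{2} = 0^{2} = 0$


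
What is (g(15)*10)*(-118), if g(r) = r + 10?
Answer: -29500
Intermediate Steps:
g(r) = 10 + r
(g(15)*10)*(-118) = ((10 + 15)*10)*(-118) = (25*10)*(-118) = 250*(-118) = -29500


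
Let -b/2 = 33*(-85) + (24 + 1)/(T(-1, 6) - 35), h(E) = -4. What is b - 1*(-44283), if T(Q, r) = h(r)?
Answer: 1945877/39 ≈ 49894.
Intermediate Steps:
T(Q, r) = -4
b = 218840/39 (b = -2*(33*(-85) + (24 + 1)/(-4 - 35)) = -2*(-2805 + 25/(-39)) = -2*(-2805 + 25*(-1/39)) = -2*(-2805 - 25/39) = -2*(-109420/39) = 218840/39 ≈ 5611.3)
b - 1*(-44283) = 218840/39 - 1*(-44283) = 218840/39 + 44283 = 1945877/39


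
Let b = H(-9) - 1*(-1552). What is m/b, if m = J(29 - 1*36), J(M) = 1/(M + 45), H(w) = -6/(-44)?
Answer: 11/648793 ≈ 1.6955e-5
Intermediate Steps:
H(w) = 3/22 (H(w) = -6*(-1/44) = 3/22)
J(M) = 1/(45 + M)
m = 1/38 (m = 1/(45 + (29 - 1*36)) = 1/(45 + (29 - 36)) = 1/(45 - 7) = 1/38 ≈ 0.026316)
b = 34147/22 (b = 3/22 - 1*(-1552) = 3/22 + 1552 = 34147/22 ≈ 1552.1)
m/b = 1/(38*(34147/22)) = (1/38)*(22/34147) = 11/648793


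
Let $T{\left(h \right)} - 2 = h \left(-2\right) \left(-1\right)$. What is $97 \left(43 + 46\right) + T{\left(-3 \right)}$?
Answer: $8629$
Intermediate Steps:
$T{\left(h \right)} = 2 + 2 h$ ($T{\left(h \right)} = 2 + h \left(-2\right) \left(-1\right) = 2 + - 2 h \left(-1\right) = 2 + 2 h$)
$97 \left(43 + 46\right) + T{\left(-3 \right)} = 97 \left(43 + 46\right) + \left(2 + 2 \left(-3\right)\right) = 97 \cdot 89 + \left(2 - 6\right) = 8633 - 4 = 8629$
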